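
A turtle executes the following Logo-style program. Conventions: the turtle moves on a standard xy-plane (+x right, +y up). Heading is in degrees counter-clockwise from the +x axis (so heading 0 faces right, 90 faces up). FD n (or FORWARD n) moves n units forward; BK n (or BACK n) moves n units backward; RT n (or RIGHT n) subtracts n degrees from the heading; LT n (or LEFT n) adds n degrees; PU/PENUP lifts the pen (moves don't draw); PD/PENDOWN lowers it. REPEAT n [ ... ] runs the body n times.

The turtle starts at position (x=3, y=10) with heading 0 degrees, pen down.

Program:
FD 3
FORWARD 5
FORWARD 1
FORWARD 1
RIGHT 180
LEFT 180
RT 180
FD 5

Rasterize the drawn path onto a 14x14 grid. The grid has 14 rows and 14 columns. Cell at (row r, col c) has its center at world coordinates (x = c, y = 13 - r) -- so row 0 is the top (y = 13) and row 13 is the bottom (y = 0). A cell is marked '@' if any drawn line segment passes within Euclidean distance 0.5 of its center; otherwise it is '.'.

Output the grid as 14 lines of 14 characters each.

Answer: ..............
..............
..............
...@@@@@@@@@@@
..............
..............
..............
..............
..............
..............
..............
..............
..............
..............

Derivation:
Segment 0: (3,10) -> (6,10)
Segment 1: (6,10) -> (11,10)
Segment 2: (11,10) -> (12,10)
Segment 3: (12,10) -> (13,10)
Segment 4: (13,10) -> (8,10)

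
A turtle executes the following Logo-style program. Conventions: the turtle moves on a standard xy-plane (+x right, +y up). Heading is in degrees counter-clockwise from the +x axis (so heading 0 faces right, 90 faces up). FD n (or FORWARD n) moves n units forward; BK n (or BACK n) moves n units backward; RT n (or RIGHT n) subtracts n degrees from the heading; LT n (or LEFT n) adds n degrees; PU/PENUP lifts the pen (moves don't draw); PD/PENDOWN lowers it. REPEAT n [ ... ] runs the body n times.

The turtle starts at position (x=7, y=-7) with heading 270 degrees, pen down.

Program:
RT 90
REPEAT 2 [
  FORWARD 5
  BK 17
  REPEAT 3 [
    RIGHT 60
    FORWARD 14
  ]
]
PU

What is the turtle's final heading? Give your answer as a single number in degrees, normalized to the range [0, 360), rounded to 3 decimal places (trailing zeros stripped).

Executing turtle program step by step:
Start: pos=(7,-7), heading=270, pen down
RT 90: heading 270 -> 180
REPEAT 2 [
  -- iteration 1/2 --
  FD 5: (7,-7) -> (2,-7) [heading=180, draw]
  BK 17: (2,-7) -> (19,-7) [heading=180, draw]
  REPEAT 3 [
    -- iteration 1/3 --
    RT 60: heading 180 -> 120
    FD 14: (19,-7) -> (12,5.124) [heading=120, draw]
    -- iteration 2/3 --
    RT 60: heading 120 -> 60
    FD 14: (12,5.124) -> (19,17.249) [heading=60, draw]
    -- iteration 3/3 --
    RT 60: heading 60 -> 0
    FD 14: (19,17.249) -> (33,17.249) [heading=0, draw]
  ]
  -- iteration 2/2 --
  FD 5: (33,17.249) -> (38,17.249) [heading=0, draw]
  BK 17: (38,17.249) -> (21,17.249) [heading=0, draw]
  REPEAT 3 [
    -- iteration 1/3 --
    RT 60: heading 0 -> 300
    FD 14: (21,17.249) -> (28,5.124) [heading=300, draw]
    -- iteration 2/3 --
    RT 60: heading 300 -> 240
    FD 14: (28,5.124) -> (21,-7) [heading=240, draw]
    -- iteration 3/3 --
    RT 60: heading 240 -> 180
    FD 14: (21,-7) -> (7,-7) [heading=180, draw]
  ]
]
PU: pen up
Final: pos=(7,-7), heading=180, 10 segment(s) drawn

Answer: 180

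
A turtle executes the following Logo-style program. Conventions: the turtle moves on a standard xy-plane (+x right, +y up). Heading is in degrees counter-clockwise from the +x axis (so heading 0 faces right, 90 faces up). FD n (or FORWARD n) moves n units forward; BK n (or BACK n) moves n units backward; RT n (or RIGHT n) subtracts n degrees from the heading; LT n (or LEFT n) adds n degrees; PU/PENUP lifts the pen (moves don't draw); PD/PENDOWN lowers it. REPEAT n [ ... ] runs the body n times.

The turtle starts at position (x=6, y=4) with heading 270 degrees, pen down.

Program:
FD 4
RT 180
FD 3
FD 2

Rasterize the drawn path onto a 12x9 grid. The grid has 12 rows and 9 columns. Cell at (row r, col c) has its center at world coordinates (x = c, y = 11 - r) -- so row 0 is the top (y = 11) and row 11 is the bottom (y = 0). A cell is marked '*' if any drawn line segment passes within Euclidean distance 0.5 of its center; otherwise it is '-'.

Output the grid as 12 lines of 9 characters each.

Segment 0: (6,4) -> (6,0)
Segment 1: (6,0) -> (6,3)
Segment 2: (6,3) -> (6,5)

Answer: ---------
---------
---------
---------
---------
---------
------*--
------*--
------*--
------*--
------*--
------*--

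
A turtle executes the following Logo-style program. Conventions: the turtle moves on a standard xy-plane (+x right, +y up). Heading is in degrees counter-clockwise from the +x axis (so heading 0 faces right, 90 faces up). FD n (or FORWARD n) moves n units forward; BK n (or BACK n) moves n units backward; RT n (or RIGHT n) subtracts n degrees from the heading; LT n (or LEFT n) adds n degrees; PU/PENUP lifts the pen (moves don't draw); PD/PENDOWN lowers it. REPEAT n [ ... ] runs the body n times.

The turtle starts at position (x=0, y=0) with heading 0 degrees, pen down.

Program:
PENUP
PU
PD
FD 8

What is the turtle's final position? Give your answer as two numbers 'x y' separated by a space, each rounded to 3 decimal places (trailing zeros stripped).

Answer: 8 0

Derivation:
Executing turtle program step by step:
Start: pos=(0,0), heading=0, pen down
PU: pen up
PU: pen up
PD: pen down
FD 8: (0,0) -> (8,0) [heading=0, draw]
Final: pos=(8,0), heading=0, 1 segment(s) drawn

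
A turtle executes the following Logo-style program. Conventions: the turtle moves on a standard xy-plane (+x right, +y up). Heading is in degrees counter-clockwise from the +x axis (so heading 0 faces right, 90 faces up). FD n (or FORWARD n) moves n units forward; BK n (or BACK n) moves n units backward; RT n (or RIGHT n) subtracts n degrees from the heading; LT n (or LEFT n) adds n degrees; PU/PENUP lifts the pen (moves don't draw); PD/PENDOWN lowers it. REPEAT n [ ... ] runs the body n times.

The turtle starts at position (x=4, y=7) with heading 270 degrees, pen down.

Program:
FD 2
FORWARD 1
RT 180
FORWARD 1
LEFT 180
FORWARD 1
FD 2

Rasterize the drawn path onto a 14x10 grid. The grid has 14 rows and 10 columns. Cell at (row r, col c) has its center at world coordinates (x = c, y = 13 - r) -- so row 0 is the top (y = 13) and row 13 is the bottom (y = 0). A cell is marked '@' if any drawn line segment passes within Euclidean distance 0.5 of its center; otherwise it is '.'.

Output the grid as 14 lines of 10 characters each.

Segment 0: (4,7) -> (4,5)
Segment 1: (4,5) -> (4,4)
Segment 2: (4,4) -> (4,5)
Segment 3: (4,5) -> (4,4)
Segment 4: (4,4) -> (4,2)

Answer: ..........
..........
..........
..........
..........
..........
....@.....
....@.....
....@.....
....@.....
....@.....
....@.....
..........
..........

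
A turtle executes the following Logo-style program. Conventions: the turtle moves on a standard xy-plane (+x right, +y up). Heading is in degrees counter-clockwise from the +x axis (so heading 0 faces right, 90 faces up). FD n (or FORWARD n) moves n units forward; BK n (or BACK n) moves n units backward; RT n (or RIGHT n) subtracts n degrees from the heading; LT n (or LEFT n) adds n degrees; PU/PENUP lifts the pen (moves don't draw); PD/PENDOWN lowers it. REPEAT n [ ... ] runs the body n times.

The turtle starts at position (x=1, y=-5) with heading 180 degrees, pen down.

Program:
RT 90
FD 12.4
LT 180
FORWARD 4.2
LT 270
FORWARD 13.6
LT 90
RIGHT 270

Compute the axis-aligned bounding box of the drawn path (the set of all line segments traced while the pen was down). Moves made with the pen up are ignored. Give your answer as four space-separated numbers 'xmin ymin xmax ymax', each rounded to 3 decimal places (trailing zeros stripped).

Executing turtle program step by step:
Start: pos=(1,-5), heading=180, pen down
RT 90: heading 180 -> 90
FD 12.4: (1,-5) -> (1,7.4) [heading=90, draw]
LT 180: heading 90 -> 270
FD 4.2: (1,7.4) -> (1,3.2) [heading=270, draw]
LT 270: heading 270 -> 180
FD 13.6: (1,3.2) -> (-12.6,3.2) [heading=180, draw]
LT 90: heading 180 -> 270
RT 270: heading 270 -> 0
Final: pos=(-12.6,3.2), heading=0, 3 segment(s) drawn

Segment endpoints: x in {-12.6, 1, 1, 1}, y in {-5, 3.2, 3.2, 7.4}
xmin=-12.6, ymin=-5, xmax=1, ymax=7.4

Answer: -12.6 -5 1 7.4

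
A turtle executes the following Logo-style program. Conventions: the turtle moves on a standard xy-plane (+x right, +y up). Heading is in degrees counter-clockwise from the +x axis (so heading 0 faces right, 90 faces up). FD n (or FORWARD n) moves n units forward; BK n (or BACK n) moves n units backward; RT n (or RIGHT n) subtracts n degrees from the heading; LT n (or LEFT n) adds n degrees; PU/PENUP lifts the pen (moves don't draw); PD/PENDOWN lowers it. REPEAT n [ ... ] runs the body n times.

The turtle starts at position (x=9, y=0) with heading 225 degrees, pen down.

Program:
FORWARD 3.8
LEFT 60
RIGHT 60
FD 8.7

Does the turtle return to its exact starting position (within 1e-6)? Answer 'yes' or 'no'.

Executing turtle program step by step:
Start: pos=(9,0), heading=225, pen down
FD 3.8: (9,0) -> (6.313,-2.687) [heading=225, draw]
LT 60: heading 225 -> 285
RT 60: heading 285 -> 225
FD 8.7: (6.313,-2.687) -> (0.161,-8.839) [heading=225, draw]
Final: pos=(0.161,-8.839), heading=225, 2 segment(s) drawn

Start position: (9, 0)
Final position: (0.161, -8.839)
Distance = 12.5; >= 1e-6 -> NOT closed

Answer: no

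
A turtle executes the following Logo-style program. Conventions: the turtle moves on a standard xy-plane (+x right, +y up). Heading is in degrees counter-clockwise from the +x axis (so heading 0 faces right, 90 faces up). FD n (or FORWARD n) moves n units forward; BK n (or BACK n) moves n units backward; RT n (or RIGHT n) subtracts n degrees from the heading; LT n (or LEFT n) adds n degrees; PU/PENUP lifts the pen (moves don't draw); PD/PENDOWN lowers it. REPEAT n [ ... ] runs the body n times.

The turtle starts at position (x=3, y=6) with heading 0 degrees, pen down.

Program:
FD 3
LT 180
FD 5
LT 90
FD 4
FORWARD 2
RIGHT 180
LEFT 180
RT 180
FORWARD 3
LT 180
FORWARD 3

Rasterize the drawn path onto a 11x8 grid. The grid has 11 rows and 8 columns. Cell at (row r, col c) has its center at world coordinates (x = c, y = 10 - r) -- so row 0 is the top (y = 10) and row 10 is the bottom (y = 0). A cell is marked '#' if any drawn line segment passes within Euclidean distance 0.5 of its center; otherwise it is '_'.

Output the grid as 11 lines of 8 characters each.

Answer: ________
________
________
________
_######_
_#______
_#______
_#______
_#______
_#______
_#______

Derivation:
Segment 0: (3,6) -> (6,6)
Segment 1: (6,6) -> (1,6)
Segment 2: (1,6) -> (1,2)
Segment 3: (1,2) -> (1,0)
Segment 4: (1,0) -> (1,3)
Segment 5: (1,3) -> (1,0)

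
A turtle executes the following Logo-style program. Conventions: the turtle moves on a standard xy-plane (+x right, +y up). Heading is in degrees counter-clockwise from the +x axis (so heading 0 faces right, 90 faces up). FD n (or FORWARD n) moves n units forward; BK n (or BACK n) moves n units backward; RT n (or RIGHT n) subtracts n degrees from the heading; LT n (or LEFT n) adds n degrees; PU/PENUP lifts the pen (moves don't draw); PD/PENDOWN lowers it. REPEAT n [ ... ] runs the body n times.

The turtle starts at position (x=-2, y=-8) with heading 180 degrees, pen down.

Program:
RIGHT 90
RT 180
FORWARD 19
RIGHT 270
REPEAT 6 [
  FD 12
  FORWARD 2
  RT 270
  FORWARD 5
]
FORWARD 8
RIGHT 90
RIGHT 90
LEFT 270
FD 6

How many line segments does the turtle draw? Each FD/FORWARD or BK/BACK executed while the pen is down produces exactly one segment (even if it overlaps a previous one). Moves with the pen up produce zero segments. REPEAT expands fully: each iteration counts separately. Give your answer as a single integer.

Executing turtle program step by step:
Start: pos=(-2,-8), heading=180, pen down
RT 90: heading 180 -> 90
RT 180: heading 90 -> 270
FD 19: (-2,-8) -> (-2,-27) [heading=270, draw]
RT 270: heading 270 -> 0
REPEAT 6 [
  -- iteration 1/6 --
  FD 12: (-2,-27) -> (10,-27) [heading=0, draw]
  FD 2: (10,-27) -> (12,-27) [heading=0, draw]
  RT 270: heading 0 -> 90
  FD 5: (12,-27) -> (12,-22) [heading=90, draw]
  -- iteration 2/6 --
  FD 12: (12,-22) -> (12,-10) [heading=90, draw]
  FD 2: (12,-10) -> (12,-8) [heading=90, draw]
  RT 270: heading 90 -> 180
  FD 5: (12,-8) -> (7,-8) [heading=180, draw]
  -- iteration 3/6 --
  FD 12: (7,-8) -> (-5,-8) [heading=180, draw]
  FD 2: (-5,-8) -> (-7,-8) [heading=180, draw]
  RT 270: heading 180 -> 270
  FD 5: (-7,-8) -> (-7,-13) [heading=270, draw]
  -- iteration 4/6 --
  FD 12: (-7,-13) -> (-7,-25) [heading=270, draw]
  FD 2: (-7,-25) -> (-7,-27) [heading=270, draw]
  RT 270: heading 270 -> 0
  FD 5: (-7,-27) -> (-2,-27) [heading=0, draw]
  -- iteration 5/6 --
  FD 12: (-2,-27) -> (10,-27) [heading=0, draw]
  FD 2: (10,-27) -> (12,-27) [heading=0, draw]
  RT 270: heading 0 -> 90
  FD 5: (12,-27) -> (12,-22) [heading=90, draw]
  -- iteration 6/6 --
  FD 12: (12,-22) -> (12,-10) [heading=90, draw]
  FD 2: (12,-10) -> (12,-8) [heading=90, draw]
  RT 270: heading 90 -> 180
  FD 5: (12,-8) -> (7,-8) [heading=180, draw]
]
FD 8: (7,-8) -> (-1,-8) [heading=180, draw]
RT 90: heading 180 -> 90
RT 90: heading 90 -> 0
LT 270: heading 0 -> 270
FD 6: (-1,-8) -> (-1,-14) [heading=270, draw]
Final: pos=(-1,-14), heading=270, 21 segment(s) drawn
Segments drawn: 21

Answer: 21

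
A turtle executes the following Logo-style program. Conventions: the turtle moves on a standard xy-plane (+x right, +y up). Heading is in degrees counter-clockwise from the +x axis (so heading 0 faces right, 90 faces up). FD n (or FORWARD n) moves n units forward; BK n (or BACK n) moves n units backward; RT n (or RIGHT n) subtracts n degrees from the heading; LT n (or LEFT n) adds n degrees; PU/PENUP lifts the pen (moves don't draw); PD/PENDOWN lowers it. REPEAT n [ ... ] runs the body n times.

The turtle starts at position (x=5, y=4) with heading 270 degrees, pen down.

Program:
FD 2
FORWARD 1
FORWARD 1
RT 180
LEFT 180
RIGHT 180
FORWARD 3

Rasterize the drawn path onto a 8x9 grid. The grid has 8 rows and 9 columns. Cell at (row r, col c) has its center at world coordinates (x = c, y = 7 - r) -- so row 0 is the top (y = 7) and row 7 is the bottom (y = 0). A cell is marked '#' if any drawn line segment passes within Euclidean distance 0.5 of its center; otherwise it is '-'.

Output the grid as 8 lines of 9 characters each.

Segment 0: (5,4) -> (5,2)
Segment 1: (5,2) -> (5,1)
Segment 2: (5,1) -> (5,0)
Segment 3: (5,0) -> (5,3)

Answer: ---------
---------
---------
-----#---
-----#---
-----#---
-----#---
-----#---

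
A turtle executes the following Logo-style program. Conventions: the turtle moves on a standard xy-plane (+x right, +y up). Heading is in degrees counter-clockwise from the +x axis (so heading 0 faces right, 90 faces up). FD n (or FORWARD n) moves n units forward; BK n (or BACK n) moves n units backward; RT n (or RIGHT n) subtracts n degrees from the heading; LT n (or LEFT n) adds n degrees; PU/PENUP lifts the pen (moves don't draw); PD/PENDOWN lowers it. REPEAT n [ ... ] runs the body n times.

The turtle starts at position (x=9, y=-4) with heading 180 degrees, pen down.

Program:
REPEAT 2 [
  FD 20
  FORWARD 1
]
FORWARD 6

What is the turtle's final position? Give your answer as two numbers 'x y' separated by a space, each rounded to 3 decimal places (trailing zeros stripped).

Answer: -39 -4

Derivation:
Executing turtle program step by step:
Start: pos=(9,-4), heading=180, pen down
REPEAT 2 [
  -- iteration 1/2 --
  FD 20: (9,-4) -> (-11,-4) [heading=180, draw]
  FD 1: (-11,-4) -> (-12,-4) [heading=180, draw]
  -- iteration 2/2 --
  FD 20: (-12,-4) -> (-32,-4) [heading=180, draw]
  FD 1: (-32,-4) -> (-33,-4) [heading=180, draw]
]
FD 6: (-33,-4) -> (-39,-4) [heading=180, draw]
Final: pos=(-39,-4), heading=180, 5 segment(s) drawn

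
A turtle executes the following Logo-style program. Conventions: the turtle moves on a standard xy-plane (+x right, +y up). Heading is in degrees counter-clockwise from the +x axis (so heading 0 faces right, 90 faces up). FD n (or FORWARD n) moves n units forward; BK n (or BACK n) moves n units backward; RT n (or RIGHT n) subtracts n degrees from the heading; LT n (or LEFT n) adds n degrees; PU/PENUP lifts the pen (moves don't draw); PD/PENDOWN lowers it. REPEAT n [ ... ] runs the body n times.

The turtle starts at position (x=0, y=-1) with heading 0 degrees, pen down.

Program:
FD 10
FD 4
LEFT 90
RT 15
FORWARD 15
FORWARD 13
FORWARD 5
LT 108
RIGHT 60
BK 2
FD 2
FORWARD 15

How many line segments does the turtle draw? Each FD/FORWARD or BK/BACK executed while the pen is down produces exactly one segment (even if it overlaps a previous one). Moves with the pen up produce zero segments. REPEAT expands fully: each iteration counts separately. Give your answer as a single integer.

Answer: 8

Derivation:
Executing turtle program step by step:
Start: pos=(0,-1), heading=0, pen down
FD 10: (0,-1) -> (10,-1) [heading=0, draw]
FD 4: (10,-1) -> (14,-1) [heading=0, draw]
LT 90: heading 0 -> 90
RT 15: heading 90 -> 75
FD 15: (14,-1) -> (17.882,13.489) [heading=75, draw]
FD 13: (17.882,13.489) -> (21.247,26.046) [heading=75, draw]
FD 5: (21.247,26.046) -> (22.541,30.876) [heading=75, draw]
LT 108: heading 75 -> 183
RT 60: heading 183 -> 123
BK 2: (22.541,30.876) -> (23.63,29.198) [heading=123, draw]
FD 2: (23.63,29.198) -> (22.541,30.876) [heading=123, draw]
FD 15: (22.541,30.876) -> (14.371,43.456) [heading=123, draw]
Final: pos=(14.371,43.456), heading=123, 8 segment(s) drawn
Segments drawn: 8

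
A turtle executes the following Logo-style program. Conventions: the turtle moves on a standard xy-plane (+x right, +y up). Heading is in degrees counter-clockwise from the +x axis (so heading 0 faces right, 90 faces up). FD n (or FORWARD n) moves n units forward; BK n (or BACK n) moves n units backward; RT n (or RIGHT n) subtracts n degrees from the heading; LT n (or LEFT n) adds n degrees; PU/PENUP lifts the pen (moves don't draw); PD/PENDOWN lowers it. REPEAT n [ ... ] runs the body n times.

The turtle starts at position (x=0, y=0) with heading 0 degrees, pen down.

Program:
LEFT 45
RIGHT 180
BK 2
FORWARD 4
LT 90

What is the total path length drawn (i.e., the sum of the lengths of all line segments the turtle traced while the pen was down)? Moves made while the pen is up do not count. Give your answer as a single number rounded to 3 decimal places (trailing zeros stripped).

Answer: 6

Derivation:
Executing turtle program step by step:
Start: pos=(0,0), heading=0, pen down
LT 45: heading 0 -> 45
RT 180: heading 45 -> 225
BK 2: (0,0) -> (1.414,1.414) [heading=225, draw]
FD 4: (1.414,1.414) -> (-1.414,-1.414) [heading=225, draw]
LT 90: heading 225 -> 315
Final: pos=(-1.414,-1.414), heading=315, 2 segment(s) drawn

Segment lengths:
  seg 1: (0,0) -> (1.414,1.414), length = 2
  seg 2: (1.414,1.414) -> (-1.414,-1.414), length = 4
Total = 6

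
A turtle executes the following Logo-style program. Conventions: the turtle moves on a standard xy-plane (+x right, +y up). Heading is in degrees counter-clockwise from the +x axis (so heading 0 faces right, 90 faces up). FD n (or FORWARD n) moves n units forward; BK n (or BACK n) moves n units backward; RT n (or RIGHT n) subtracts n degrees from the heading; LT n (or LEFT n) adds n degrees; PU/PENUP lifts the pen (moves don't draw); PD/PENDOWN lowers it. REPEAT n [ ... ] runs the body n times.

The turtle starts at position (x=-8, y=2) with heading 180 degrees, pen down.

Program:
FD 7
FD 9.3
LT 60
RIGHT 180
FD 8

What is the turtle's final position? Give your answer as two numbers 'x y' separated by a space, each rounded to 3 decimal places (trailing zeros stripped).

Answer: -20.3 8.928

Derivation:
Executing turtle program step by step:
Start: pos=(-8,2), heading=180, pen down
FD 7: (-8,2) -> (-15,2) [heading=180, draw]
FD 9.3: (-15,2) -> (-24.3,2) [heading=180, draw]
LT 60: heading 180 -> 240
RT 180: heading 240 -> 60
FD 8: (-24.3,2) -> (-20.3,8.928) [heading=60, draw]
Final: pos=(-20.3,8.928), heading=60, 3 segment(s) drawn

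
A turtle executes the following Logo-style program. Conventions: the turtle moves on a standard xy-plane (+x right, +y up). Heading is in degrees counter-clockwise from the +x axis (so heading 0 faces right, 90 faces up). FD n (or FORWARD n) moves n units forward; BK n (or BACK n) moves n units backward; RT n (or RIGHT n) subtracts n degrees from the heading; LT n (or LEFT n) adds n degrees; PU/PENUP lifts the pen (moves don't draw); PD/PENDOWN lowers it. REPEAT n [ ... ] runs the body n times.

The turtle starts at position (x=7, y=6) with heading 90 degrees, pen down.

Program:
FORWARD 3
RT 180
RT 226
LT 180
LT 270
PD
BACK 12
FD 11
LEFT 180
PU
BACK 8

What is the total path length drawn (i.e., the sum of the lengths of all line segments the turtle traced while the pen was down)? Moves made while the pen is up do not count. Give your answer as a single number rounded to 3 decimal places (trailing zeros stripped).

Answer: 26

Derivation:
Executing turtle program step by step:
Start: pos=(7,6), heading=90, pen down
FD 3: (7,6) -> (7,9) [heading=90, draw]
RT 180: heading 90 -> 270
RT 226: heading 270 -> 44
LT 180: heading 44 -> 224
LT 270: heading 224 -> 134
PD: pen down
BK 12: (7,9) -> (15.336,0.368) [heading=134, draw]
FD 11: (15.336,0.368) -> (7.695,8.281) [heading=134, draw]
LT 180: heading 134 -> 314
PU: pen up
BK 8: (7.695,8.281) -> (2.137,14.035) [heading=314, move]
Final: pos=(2.137,14.035), heading=314, 3 segment(s) drawn

Segment lengths:
  seg 1: (7,6) -> (7,9), length = 3
  seg 2: (7,9) -> (15.336,0.368), length = 12
  seg 3: (15.336,0.368) -> (7.695,8.281), length = 11
Total = 26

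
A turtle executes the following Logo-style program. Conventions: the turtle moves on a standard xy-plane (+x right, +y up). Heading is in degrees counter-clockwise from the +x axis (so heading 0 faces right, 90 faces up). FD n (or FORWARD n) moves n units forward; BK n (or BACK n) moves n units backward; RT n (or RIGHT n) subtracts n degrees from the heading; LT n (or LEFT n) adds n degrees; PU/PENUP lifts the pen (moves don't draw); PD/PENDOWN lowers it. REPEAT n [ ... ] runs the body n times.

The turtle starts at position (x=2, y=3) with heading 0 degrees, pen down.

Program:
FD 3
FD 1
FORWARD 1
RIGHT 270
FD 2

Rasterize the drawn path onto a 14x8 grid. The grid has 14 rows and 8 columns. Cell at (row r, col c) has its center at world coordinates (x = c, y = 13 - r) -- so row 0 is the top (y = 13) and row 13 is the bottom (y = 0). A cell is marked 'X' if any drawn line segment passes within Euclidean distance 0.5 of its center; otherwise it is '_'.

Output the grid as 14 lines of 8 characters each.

Answer: ________
________
________
________
________
________
________
________
_______X
_______X
__XXXXXX
________
________
________

Derivation:
Segment 0: (2,3) -> (5,3)
Segment 1: (5,3) -> (6,3)
Segment 2: (6,3) -> (7,3)
Segment 3: (7,3) -> (7,5)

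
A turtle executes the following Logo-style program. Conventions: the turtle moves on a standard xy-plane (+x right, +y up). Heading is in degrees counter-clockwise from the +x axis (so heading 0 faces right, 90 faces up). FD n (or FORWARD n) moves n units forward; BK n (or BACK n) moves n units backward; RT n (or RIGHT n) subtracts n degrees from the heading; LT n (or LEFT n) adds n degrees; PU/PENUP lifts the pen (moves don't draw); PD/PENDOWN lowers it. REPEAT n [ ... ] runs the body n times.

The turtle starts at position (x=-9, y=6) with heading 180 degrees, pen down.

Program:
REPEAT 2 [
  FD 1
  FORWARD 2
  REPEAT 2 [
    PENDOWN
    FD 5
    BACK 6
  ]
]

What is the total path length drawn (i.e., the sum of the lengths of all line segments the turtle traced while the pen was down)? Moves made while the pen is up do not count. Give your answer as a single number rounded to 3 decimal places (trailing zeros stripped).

Executing turtle program step by step:
Start: pos=(-9,6), heading=180, pen down
REPEAT 2 [
  -- iteration 1/2 --
  FD 1: (-9,6) -> (-10,6) [heading=180, draw]
  FD 2: (-10,6) -> (-12,6) [heading=180, draw]
  REPEAT 2 [
    -- iteration 1/2 --
    PD: pen down
    FD 5: (-12,6) -> (-17,6) [heading=180, draw]
    BK 6: (-17,6) -> (-11,6) [heading=180, draw]
    -- iteration 2/2 --
    PD: pen down
    FD 5: (-11,6) -> (-16,6) [heading=180, draw]
    BK 6: (-16,6) -> (-10,6) [heading=180, draw]
  ]
  -- iteration 2/2 --
  FD 1: (-10,6) -> (-11,6) [heading=180, draw]
  FD 2: (-11,6) -> (-13,6) [heading=180, draw]
  REPEAT 2 [
    -- iteration 1/2 --
    PD: pen down
    FD 5: (-13,6) -> (-18,6) [heading=180, draw]
    BK 6: (-18,6) -> (-12,6) [heading=180, draw]
    -- iteration 2/2 --
    PD: pen down
    FD 5: (-12,6) -> (-17,6) [heading=180, draw]
    BK 6: (-17,6) -> (-11,6) [heading=180, draw]
  ]
]
Final: pos=(-11,6), heading=180, 12 segment(s) drawn

Segment lengths:
  seg 1: (-9,6) -> (-10,6), length = 1
  seg 2: (-10,6) -> (-12,6), length = 2
  seg 3: (-12,6) -> (-17,6), length = 5
  seg 4: (-17,6) -> (-11,6), length = 6
  seg 5: (-11,6) -> (-16,6), length = 5
  seg 6: (-16,6) -> (-10,6), length = 6
  seg 7: (-10,6) -> (-11,6), length = 1
  seg 8: (-11,6) -> (-13,6), length = 2
  seg 9: (-13,6) -> (-18,6), length = 5
  seg 10: (-18,6) -> (-12,6), length = 6
  seg 11: (-12,6) -> (-17,6), length = 5
  seg 12: (-17,6) -> (-11,6), length = 6
Total = 50

Answer: 50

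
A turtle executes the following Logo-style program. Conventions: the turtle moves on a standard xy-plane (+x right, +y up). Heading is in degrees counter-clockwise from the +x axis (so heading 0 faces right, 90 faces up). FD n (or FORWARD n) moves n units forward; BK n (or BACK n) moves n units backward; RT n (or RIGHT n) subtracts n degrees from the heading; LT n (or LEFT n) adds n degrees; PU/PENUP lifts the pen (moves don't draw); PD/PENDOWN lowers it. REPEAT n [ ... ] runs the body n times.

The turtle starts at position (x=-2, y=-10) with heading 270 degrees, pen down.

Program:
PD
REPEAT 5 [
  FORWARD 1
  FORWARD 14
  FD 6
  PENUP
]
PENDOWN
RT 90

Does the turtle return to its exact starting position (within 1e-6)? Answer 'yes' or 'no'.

Executing turtle program step by step:
Start: pos=(-2,-10), heading=270, pen down
PD: pen down
REPEAT 5 [
  -- iteration 1/5 --
  FD 1: (-2,-10) -> (-2,-11) [heading=270, draw]
  FD 14: (-2,-11) -> (-2,-25) [heading=270, draw]
  FD 6: (-2,-25) -> (-2,-31) [heading=270, draw]
  PU: pen up
  -- iteration 2/5 --
  FD 1: (-2,-31) -> (-2,-32) [heading=270, move]
  FD 14: (-2,-32) -> (-2,-46) [heading=270, move]
  FD 6: (-2,-46) -> (-2,-52) [heading=270, move]
  PU: pen up
  -- iteration 3/5 --
  FD 1: (-2,-52) -> (-2,-53) [heading=270, move]
  FD 14: (-2,-53) -> (-2,-67) [heading=270, move]
  FD 6: (-2,-67) -> (-2,-73) [heading=270, move]
  PU: pen up
  -- iteration 4/5 --
  FD 1: (-2,-73) -> (-2,-74) [heading=270, move]
  FD 14: (-2,-74) -> (-2,-88) [heading=270, move]
  FD 6: (-2,-88) -> (-2,-94) [heading=270, move]
  PU: pen up
  -- iteration 5/5 --
  FD 1: (-2,-94) -> (-2,-95) [heading=270, move]
  FD 14: (-2,-95) -> (-2,-109) [heading=270, move]
  FD 6: (-2,-109) -> (-2,-115) [heading=270, move]
  PU: pen up
]
PD: pen down
RT 90: heading 270 -> 180
Final: pos=(-2,-115), heading=180, 3 segment(s) drawn

Start position: (-2, -10)
Final position: (-2, -115)
Distance = 105; >= 1e-6 -> NOT closed

Answer: no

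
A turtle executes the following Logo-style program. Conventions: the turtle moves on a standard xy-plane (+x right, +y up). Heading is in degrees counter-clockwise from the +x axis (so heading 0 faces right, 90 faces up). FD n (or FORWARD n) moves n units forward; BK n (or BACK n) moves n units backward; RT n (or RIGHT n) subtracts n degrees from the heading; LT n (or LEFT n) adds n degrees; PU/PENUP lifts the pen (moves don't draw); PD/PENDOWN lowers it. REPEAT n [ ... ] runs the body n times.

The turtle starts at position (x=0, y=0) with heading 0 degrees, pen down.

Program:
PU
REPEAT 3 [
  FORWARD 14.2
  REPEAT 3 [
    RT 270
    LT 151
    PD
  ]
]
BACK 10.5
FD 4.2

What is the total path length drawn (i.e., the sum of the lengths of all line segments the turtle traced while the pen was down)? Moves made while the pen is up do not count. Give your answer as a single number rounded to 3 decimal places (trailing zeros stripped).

Answer: 43.1

Derivation:
Executing turtle program step by step:
Start: pos=(0,0), heading=0, pen down
PU: pen up
REPEAT 3 [
  -- iteration 1/3 --
  FD 14.2: (0,0) -> (14.2,0) [heading=0, move]
  REPEAT 3 [
    -- iteration 1/3 --
    RT 270: heading 0 -> 90
    LT 151: heading 90 -> 241
    PD: pen down
    -- iteration 2/3 --
    RT 270: heading 241 -> 331
    LT 151: heading 331 -> 122
    PD: pen down
    -- iteration 3/3 --
    RT 270: heading 122 -> 212
    LT 151: heading 212 -> 3
    PD: pen down
  ]
  -- iteration 2/3 --
  FD 14.2: (14.2,0) -> (28.381,0.743) [heading=3, draw]
  REPEAT 3 [
    -- iteration 1/3 --
    RT 270: heading 3 -> 93
    LT 151: heading 93 -> 244
    PD: pen down
    -- iteration 2/3 --
    RT 270: heading 244 -> 334
    LT 151: heading 334 -> 125
    PD: pen down
    -- iteration 3/3 --
    RT 270: heading 125 -> 215
    LT 151: heading 215 -> 6
    PD: pen down
  ]
  -- iteration 3/3 --
  FD 14.2: (28.381,0.743) -> (42.503,2.227) [heading=6, draw]
  REPEAT 3 [
    -- iteration 1/3 --
    RT 270: heading 6 -> 96
    LT 151: heading 96 -> 247
    PD: pen down
    -- iteration 2/3 --
    RT 270: heading 247 -> 337
    LT 151: heading 337 -> 128
    PD: pen down
    -- iteration 3/3 --
    RT 270: heading 128 -> 218
    LT 151: heading 218 -> 9
    PD: pen down
  ]
]
BK 10.5: (42.503,2.227) -> (32.132,0.585) [heading=9, draw]
FD 4.2: (32.132,0.585) -> (36.28,1.242) [heading=9, draw]
Final: pos=(36.28,1.242), heading=9, 4 segment(s) drawn

Segment lengths:
  seg 1: (14.2,0) -> (28.381,0.743), length = 14.2
  seg 2: (28.381,0.743) -> (42.503,2.227), length = 14.2
  seg 3: (42.503,2.227) -> (32.132,0.585), length = 10.5
  seg 4: (32.132,0.585) -> (36.28,1.242), length = 4.2
Total = 43.1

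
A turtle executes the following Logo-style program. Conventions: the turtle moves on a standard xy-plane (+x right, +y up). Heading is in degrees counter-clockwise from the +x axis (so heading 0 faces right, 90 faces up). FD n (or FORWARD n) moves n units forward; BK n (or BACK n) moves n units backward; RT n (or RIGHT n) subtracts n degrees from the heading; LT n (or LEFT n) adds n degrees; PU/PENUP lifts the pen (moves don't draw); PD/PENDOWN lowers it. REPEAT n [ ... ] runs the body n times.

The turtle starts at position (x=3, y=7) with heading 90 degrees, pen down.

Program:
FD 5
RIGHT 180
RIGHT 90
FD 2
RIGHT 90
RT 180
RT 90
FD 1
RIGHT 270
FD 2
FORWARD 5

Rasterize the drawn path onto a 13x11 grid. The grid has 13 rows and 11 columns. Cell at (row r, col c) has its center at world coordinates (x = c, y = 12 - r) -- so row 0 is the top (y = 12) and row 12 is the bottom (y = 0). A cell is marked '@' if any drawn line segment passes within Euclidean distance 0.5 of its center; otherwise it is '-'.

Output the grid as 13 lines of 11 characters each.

Answer: @@@@-------
@--@-------
@--@-------
@--@-------
@--@-------
@--@-------
@----------
@----------
-----------
-----------
-----------
-----------
-----------

Derivation:
Segment 0: (3,7) -> (3,12)
Segment 1: (3,12) -> (1,12)
Segment 2: (1,12) -> (0,12)
Segment 3: (0,12) -> (0,10)
Segment 4: (0,10) -> (0,5)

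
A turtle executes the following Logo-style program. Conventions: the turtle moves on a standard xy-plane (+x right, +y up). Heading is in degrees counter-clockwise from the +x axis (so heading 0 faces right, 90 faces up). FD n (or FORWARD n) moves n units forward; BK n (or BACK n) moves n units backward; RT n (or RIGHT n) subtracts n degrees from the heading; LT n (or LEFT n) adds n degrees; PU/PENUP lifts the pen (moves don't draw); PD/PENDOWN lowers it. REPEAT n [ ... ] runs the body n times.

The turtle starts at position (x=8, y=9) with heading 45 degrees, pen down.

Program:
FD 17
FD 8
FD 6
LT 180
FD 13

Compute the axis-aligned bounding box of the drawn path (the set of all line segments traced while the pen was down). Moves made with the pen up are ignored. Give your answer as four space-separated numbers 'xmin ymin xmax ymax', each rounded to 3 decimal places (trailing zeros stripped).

Answer: 8 9 29.92 30.92

Derivation:
Executing turtle program step by step:
Start: pos=(8,9), heading=45, pen down
FD 17: (8,9) -> (20.021,21.021) [heading=45, draw]
FD 8: (20.021,21.021) -> (25.678,26.678) [heading=45, draw]
FD 6: (25.678,26.678) -> (29.92,30.92) [heading=45, draw]
LT 180: heading 45 -> 225
FD 13: (29.92,30.92) -> (20.728,21.728) [heading=225, draw]
Final: pos=(20.728,21.728), heading=225, 4 segment(s) drawn

Segment endpoints: x in {8, 20.021, 20.728, 25.678, 29.92}, y in {9, 21.021, 21.728, 26.678, 30.92}
xmin=8, ymin=9, xmax=29.92, ymax=30.92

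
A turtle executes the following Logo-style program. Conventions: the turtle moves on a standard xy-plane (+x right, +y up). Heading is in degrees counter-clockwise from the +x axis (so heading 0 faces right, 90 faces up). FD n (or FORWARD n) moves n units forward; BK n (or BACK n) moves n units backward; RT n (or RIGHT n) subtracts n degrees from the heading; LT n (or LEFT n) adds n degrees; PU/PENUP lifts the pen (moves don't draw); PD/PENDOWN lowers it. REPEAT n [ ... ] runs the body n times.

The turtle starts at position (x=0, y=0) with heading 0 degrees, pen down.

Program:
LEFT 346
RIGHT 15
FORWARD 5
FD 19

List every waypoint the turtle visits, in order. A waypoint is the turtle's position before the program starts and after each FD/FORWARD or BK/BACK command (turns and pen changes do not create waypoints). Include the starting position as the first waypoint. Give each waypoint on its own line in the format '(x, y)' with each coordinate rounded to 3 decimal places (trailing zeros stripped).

Answer: (0, 0)
(4.373, -2.424)
(20.991, -11.635)

Derivation:
Executing turtle program step by step:
Start: pos=(0,0), heading=0, pen down
LT 346: heading 0 -> 346
RT 15: heading 346 -> 331
FD 5: (0,0) -> (4.373,-2.424) [heading=331, draw]
FD 19: (4.373,-2.424) -> (20.991,-11.635) [heading=331, draw]
Final: pos=(20.991,-11.635), heading=331, 2 segment(s) drawn
Waypoints (3 total):
(0, 0)
(4.373, -2.424)
(20.991, -11.635)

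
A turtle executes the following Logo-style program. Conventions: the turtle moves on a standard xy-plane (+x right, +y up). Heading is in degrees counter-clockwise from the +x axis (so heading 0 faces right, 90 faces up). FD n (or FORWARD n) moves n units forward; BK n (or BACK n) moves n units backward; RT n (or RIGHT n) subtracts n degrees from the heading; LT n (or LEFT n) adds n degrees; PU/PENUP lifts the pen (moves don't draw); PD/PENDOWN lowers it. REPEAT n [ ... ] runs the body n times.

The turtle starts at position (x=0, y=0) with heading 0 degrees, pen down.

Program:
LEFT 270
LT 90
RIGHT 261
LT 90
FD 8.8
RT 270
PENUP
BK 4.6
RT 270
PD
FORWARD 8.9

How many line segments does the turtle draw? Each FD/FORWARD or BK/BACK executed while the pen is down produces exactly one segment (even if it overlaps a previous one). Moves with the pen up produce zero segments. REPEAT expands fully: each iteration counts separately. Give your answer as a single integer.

Executing turtle program step by step:
Start: pos=(0,0), heading=0, pen down
LT 270: heading 0 -> 270
LT 90: heading 270 -> 0
RT 261: heading 0 -> 99
LT 90: heading 99 -> 189
FD 8.8: (0,0) -> (-8.692,-1.377) [heading=189, draw]
RT 270: heading 189 -> 279
PU: pen up
BK 4.6: (-8.692,-1.377) -> (-9.411,3.167) [heading=279, move]
RT 270: heading 279 -> 9
PD: pen down
FD 8.9: (-9.411,3.167) -> (-0.621,4.559) [heading=9, draw]
Final: pos=(-0.621,4.559), heading=9, 2 segment(s) drawn
Segments drawn: 2

Answer: 2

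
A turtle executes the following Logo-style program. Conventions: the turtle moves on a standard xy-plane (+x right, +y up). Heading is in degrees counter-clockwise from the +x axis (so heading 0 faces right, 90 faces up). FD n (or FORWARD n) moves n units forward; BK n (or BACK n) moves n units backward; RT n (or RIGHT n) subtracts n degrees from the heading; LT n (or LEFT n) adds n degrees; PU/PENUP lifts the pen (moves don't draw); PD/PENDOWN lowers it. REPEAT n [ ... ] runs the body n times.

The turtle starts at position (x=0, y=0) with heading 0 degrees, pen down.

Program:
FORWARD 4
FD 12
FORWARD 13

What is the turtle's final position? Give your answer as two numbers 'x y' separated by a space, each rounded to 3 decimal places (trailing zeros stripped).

Executing turtle program step by step:
Start: pos=(0,0), heading=0, pen down
FD 4: (0,0) -> (4,0) [heading=0, draw]
FD 12: (4,0) -> (16,0) [heading=0, draw]
FD 13: (16,0) -> (29,0) [heading=0, draw]
Final: pos=(29,0), heading=0, 3 segment(s) drawn

Answer: 29 0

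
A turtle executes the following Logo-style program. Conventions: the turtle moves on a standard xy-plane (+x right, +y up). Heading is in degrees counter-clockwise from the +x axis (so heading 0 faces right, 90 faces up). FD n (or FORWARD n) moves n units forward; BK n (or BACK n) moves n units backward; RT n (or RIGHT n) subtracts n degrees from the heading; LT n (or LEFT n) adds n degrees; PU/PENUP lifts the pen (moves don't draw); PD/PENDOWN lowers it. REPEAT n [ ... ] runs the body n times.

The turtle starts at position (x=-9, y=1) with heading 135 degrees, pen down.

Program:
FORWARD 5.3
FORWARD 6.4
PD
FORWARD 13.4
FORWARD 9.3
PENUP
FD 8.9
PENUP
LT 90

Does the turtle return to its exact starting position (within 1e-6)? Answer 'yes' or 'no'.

Answer: no

Derivation:
Executing turtle program step by step:
Start: pos=(-9,1), heading=135, pen down
FD 5.3: (-9,1) -> (-12.748,4.748) [heading=135, draw]
FD 6.4: (-12.748,4.748) -> (-17.273,9.273) [heading=135, draw]
PD: pen down
FD 13.4: (-17.273,9.273) -> (-26.748,18.748) [heading=135, draw]
FD 9.3: (-26.748,18.748) -> (-33.324,25.324) [heading=135, draw]
PU: pen up
FD 8.9: (-33.324,25.324) -> (-39.618,31.618) [heading=135, move]
PU: pen up
LT 90: heading 135 -> 225
Final: pos=(-39.618,31.618), heading=225, 4 segment(s) drawn

Start position: (-9, 1)
Final position: (-39.618, 31.618)
Distance = 43.3; >= 1e-6 -> NOT closed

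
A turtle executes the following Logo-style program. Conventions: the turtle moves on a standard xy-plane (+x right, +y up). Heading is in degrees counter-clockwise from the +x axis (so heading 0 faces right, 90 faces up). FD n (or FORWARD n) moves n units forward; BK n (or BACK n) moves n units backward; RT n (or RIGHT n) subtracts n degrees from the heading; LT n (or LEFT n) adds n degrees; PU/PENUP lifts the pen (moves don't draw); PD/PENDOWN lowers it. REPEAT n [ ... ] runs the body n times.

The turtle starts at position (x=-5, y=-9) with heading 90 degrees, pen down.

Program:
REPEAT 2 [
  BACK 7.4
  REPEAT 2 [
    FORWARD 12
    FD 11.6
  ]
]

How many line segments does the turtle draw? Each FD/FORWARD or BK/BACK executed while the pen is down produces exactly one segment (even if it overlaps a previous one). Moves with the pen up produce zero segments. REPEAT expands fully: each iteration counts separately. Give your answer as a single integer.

Executing turtle program step by step:
Start: pos=(-5,-9), heading=90, pen down
REPEAT 2 [
  -- iteration 1/2 --
  BK 7.4: (-5,-9) -> (-5,-16.4) [heading=90, draw]
  REPEAT 2 [
    -- iteration 1/2 --
    FD 12: (-5,-16.4) -> (-5,-4.4) [heading=90, draw]
    FD 11.6: (-5,-4.4) -> (-5,7.2) [heading=90, draw]
    -- iteration 2/2 --
    FD 12: (-5,7.2) -> (-5,19.2) [heading=90, draw]
    FD 11.6: (-5,19.2) -> (-5,30.8) [heading=90, draw]
  ]
  -- iteration 2/2 --
  BK 7.4: (-5,30.8) -> (-5,23.4) [heading=90, draw]
  REPEAT 2 [
    -- iteration 1/2 --
    FD 12: (-5,23.4) -> (-5,35.4) [heading=90, draw]
    FD 11.6: (-5,35.4) -> (-5,47) [heading=90, draw]
    -- iteration 2/2 --
    FD 12: (-5,47) -> (-5,59) [heading=90, draw]
    FD 11.6: (-5,59) -> (-5,70.6) [heading=90, draw]
  ]
]
Final: pos=(-5,70.6), heading=90, 10 segment(s) drawn
Segments drawn: 10

Answer: 10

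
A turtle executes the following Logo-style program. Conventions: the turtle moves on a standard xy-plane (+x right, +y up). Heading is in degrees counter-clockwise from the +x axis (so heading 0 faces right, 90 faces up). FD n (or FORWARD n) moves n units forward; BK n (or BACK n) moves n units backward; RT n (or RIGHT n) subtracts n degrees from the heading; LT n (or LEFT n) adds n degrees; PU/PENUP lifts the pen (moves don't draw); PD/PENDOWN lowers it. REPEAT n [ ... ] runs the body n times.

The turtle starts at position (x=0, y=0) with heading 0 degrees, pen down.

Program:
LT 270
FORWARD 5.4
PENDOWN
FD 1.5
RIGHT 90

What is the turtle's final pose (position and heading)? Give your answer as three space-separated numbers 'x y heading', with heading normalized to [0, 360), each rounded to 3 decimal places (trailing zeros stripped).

Executing turtle program step by step:
Start: pos=(0,0), heading=0, pen down
LT 270: heading 0 -> 270
FD 5.4: (0,0) -> (0,-5.4) [heading=270, draw]
PD: pen down
FD 1.5: (0,-5.4) -> (0,-6.9) [heading=270, draw]
RT 90: heading 270 -> 180
Final: pos=(0,-6.9), heading=180, 2 segment(s) drawn

Answer: 0 -6.9 180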